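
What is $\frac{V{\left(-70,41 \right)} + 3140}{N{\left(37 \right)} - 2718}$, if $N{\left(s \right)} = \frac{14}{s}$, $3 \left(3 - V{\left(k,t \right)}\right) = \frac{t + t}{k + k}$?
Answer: $- \frac{24422627}{21115920} \approx -1.1566$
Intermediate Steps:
$V{\left(k,t \right)} = 3 - \frac{t}{3 k}$ ($V{\left(k,t \right)} = 3 - \frac{\left(t + t\right) \frac{1}{k + k}}{3} = 3 - \frac{2 t \frac{1}{2 k}}{3} = 3 - \frac{t \frac{1}{k}}{3} = 3 - \frac{t}{3 k}$)
$\frac{V{\left(-70,41 \right)} + 3140}{N{\left(37 \right)} - 2718} = \frac{\left(3 - \frac{41}{3 \left(-70\right)}\right) + 3140}{\frac{14}{37} - 2718} = \frac{\left(3 - \frac{41}{3} \left(- \frac{1}{70}\right)\right) + 3140}{14 \cdot \frac{1}{37} - 2718} = \frac{\left(3 + \frac{41}{210}\right) + 3140}{\frac{14}{37} - 2718} = \frac{\frac{671}{210} + 3140}{- \frac{100552}{37}} = \frac{660071}{210} \left(- \frac{37}{100552}\right) = - \frac{24422627}{21115920}$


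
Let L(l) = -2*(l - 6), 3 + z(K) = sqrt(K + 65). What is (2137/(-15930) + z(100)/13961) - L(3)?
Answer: -1364274827/222398730 + sqrt(165)/13961 ≈ -6.1334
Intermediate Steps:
z(K) = -3 + sqrt(65 + K) (z(K) = -3 + sqrt(K + 65) = -3 + sqrt(65 + K))
L(l) = 12 - 2*l (L(l) = -2*(-6 + l) = 12 - 2*l)
(2137/(-15930) + z(100)/13961) - L(3) = (2137/(-15930) + (-3 + sqrt(65 + 100))/13961) - (12 - 2*3) = (2137*(-1/15930) + (-3 + sqrt(165))*(1/13961)) - (12 - 6) = (-2137/15930 + (-3/13961 + sqrt(165)/13961)) - 1*6 = (-29882447/222398730 + sqrt(165)/13961) - 6 = -1364274827/222398730 + sqrt(165)/13961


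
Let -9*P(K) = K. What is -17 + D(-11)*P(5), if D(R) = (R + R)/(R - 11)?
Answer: -158/9 ≈ -17.556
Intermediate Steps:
D(R) = 2*R/(-11 + R) (D(R) = (2*R)/(-11 + R) = 2*R/(-11 + R))
P(K) = -K/9
-17 + D(-11)*P(5) = -17 + (2*(-11)/(-11 - 11))*(-⅑*5) = -17 + (2*(-11)/(-22))*(-5/9) = -17 + (2*(-11)*(-1/22))*(-5/9) = -17 + 1*(-5/9) = -17 - 5/9 = -158/9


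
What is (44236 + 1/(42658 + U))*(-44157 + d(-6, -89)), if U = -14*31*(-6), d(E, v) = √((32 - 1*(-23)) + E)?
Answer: -44198782063475/22631 ≈ -1.9530e+9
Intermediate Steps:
d(E, v) = √(55 + E) (d(E, v) = √((32 + 23) + E) = √(55 + E))
U = 2604 (U = -434*(-6) = 2604)
(44236 + 1/(42658 + U))*(-44157 + d(-6, -89)) = (44236 + 1/(42658 + 2604))*(-44157 + √(55 - 6)) = (44236 + 1/45262)*(-44157 + √49) = (44236 + 1/45262)*(-44157 + 7) = (2002209833/45262)*(-44150) = -44198782063475/22631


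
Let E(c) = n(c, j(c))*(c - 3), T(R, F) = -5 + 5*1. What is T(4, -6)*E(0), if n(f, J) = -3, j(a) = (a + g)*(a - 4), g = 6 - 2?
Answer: 0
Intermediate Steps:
T(R, F) = 0 (T(R, F) = -5 + 5 = 0)
g = 4
j(a) = (-4 + a)*(4 + a) (j(a) = (a + 4)*(a - 4) = (4 + a)*(-4 + a) = (-4 + a)*(4 + a))
E(c) = 9 - 3*c (E(c) = -3*(c - 3) = -3*(-3 + c) = 9 - 3*c)
T(4, -6)*E(0) = 0*(9 - 3*0) = 0*(9 + 0) = 0*9 = 0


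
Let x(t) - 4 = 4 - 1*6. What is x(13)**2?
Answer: 4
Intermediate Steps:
x(t) = 2 (x(t) = 4 + (4 - 1*6) = 4 + (4 - 6) = 4 - 2 = 2)
x(13)**2 = 2**2 = 4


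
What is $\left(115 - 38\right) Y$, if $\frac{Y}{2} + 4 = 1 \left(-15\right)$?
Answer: $-2926$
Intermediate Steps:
$Y = -38$ ($Y = -8 + 2 \cdot 1 \left(-15\right) = -8 + 2 \left(-15\right) = -8 - 30 = -38$)
$\left(115 - 38\right) Y = \left(115 - 38\right) \left(-38\right) = 77 \left(-38\right) = -2926$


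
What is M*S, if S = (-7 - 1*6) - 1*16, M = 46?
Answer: -1334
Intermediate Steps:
S = -29 (S = (-7 - 6) - 16 = -13 - 16 = -29)
M*S = 46*(-29) = -1334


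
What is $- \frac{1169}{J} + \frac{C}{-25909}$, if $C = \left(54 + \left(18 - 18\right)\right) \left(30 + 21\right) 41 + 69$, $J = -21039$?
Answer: $- \frac{180520132}{41930727} \approx -4.3052$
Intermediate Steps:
$C = 112983$ ($C = \left(54 + \left(18 - 18\right)\right) 51 \cdot 41 + 69 = \left(54 + 0\right) 51 \cdot 41 + 69 = 54 \cdot 51 \cdot 41 + 69 = 2754 \cdot 41 + 69 = 112914 + 69 = 112983$)
$- \frac{1169}{J} + \frac{C}{-25909} = - \frac{1169}{-21039} + \frac{112983}{-25909} = \left(-1169\right) \left(- \frac{1}{21039}\right) + 112983 \left(- \frac{1}{25909}\right) = \frac{1169}{21039} - \frac{8691}{1993} = - \frac{180520132}{41930727}$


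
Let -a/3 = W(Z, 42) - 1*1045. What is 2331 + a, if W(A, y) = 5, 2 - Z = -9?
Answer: 5451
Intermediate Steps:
Z = 11 (Z = 2 - 1*(-9) = 2 + 9 = 11)
a = 3120 (a = -3*(5 - 1*1045) = -3*(5 - 1045) = -3*(-1040) = 3120)
2331 + a = 2331 + 3120 = 5451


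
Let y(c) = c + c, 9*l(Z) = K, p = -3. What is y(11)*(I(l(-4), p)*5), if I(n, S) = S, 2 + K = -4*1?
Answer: -330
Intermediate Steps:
K = -6 (K = -2 - 4*1 = -2 - 4 = -6)
l(Z) = -⅔ (l(Z) = (⅑)*(-6) = -⅔)
y(c) = 2*c
y(11)*(I(l(-4), p)*5) = (2*11)*(-3*5) = 22*(-15) = -330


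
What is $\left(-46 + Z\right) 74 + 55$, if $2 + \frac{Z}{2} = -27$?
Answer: $-7641$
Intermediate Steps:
$Z = -58$ ($Z = -4 + 2 \left(-27\right) = -4 - 54 = -58$)
$\left(-46 + Z\right) 74 + 55 = \left(-46 - 58\right) 74 + 55 = \left(-104\right) 74 + 55 = -7696 + 55 = -7641$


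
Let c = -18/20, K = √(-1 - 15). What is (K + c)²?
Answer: (9 - 40*I)²/100 ≈ -15.19 - 7.2*I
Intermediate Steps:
K = 4*I (K = √(-16) = 4*I ≈ 4.0*I)
c = -9/10 (c = -18*1/20 = -9/10 ≈ -0.90000)
(K + c)² = (4*I - 9/10)² = (-9/10 + 4*I)²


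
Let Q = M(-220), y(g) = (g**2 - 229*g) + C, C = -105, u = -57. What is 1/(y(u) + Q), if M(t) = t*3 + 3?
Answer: 1/15540 ≈ 6.4350e-5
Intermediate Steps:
y(g) = -105 + g**2 - 229*g (y(g) = (g**2 - 229*g) - 105 = -105 + g**2 - 229*g)
M(t) = 3 + 3*t (M(t) = 3*t + 3 = 3 + 3*t)
Q = -657 (Q = 3 + 3*(-220) = 3 - 660 = -657)
1/(y(u) + Q) = 1/((-105 + (-57)**2 - 229*(-57)) - 657) = 1/((-105 + 3249 + 13053) - 657) = 1/(16197 - 657) = 1/15540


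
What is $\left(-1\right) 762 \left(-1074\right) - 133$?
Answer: $818255$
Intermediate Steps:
$\left(-1\right) 762 \left(-1074\right) - 133 = \left(-762\right) \left(-1074\right) - 133 = 818388 - 133 = 818255$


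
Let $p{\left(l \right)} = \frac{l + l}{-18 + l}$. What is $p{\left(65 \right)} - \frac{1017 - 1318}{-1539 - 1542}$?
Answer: $\frac{386383}{144807} \approx 2.6683$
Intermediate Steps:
$p{\left(l \right)} = \frac{2 l}{-18 + l}$
$p{\left(65 \right)} - \frac{1017 - 1318}{-1539 - 1542} = 2 \cdot 65 \frac{1}{-18 + 65} - \frac{1017 - 1318}{-1539 - 1542} = 2 \cdot 65 \cdot \frac{1}{47} - - \frac{301}{-3081} = 2 \cdot 65 \cdot \frac{1}{47} - \left(-301\right) \left(- \frac{1}{3081}\right) = \frac{130}{47} - \frac{301}{3081} = \frac{386383}{144807}$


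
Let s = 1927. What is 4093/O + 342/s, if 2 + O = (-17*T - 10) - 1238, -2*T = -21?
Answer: -14797328/5505439 ≈ -2.6878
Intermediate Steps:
T = 21/2 (T = -½*(-21) = 21/2 ≈ 10.500)
O = -2857/2 (O = -2 + ((-17*21/2 - 10) - 1238) = -2 + ((-357/2 - 10) - 1238) = -2 + (-377/2 - 1238) = -2 - 2853/2 = -2857/2 ≈ -1428.5)
4093/O + 342/s = 4093/(-2857/2) + 342/1927 = 4093*(-2/2857) + 342*(1/1927) = -8186/2857 + 342/1927 = -14797328/5505439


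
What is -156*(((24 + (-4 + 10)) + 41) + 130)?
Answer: -31356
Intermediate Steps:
-156*(((24 + (-4 + 10)) + 41) + 130) = -156*(((24 + 6) + 41) + 130) = -156*((30 + 41) + 130) = -156*(71 + 130) = -156*201 = -31356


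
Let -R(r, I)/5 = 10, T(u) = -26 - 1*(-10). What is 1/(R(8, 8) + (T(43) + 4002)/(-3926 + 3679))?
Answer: -247/16336 ≈ -0.015120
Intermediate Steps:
T(u) = -16 (T(u) = -26 + 10 = -16)
R(r, I) = -50 (R(r, I) = -5*10 = -50)
1/(R(8, 8) + (T(43) + 4002)/(-3926 + 3679)) = 1/(-50 + (-16 + 4002)/(-3926 + 3679)) = 1/(-50 + 3986/(-247)) = 1/(-50 + 3986*(-1/247)) = 1/(-50 - 3986/247) = 1/(-16336/247) = -247/16336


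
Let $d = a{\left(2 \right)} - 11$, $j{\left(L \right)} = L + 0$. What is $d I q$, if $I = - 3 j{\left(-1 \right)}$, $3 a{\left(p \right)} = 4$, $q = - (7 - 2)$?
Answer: $145$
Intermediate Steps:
$q = -5$ ($q = - (7 - 2) = \left(-1\right) 5 = -5$)
$j{\left(L \right)} = L$
$a{\left(p \right)} = \frac{4}{3}$ ($a{\left(p \right)} = \frac{1}{3} \cdot 4 = \frac{4}{3}$)
$d = - \frac{29}{3}$ ($d = \frac{4}{3} - 11 = - \frac{29}{3} \approx -9.6667$)
$I = 3$ ($I = \left(-3\right) \left(-1\right) = 3$)
$d I q = \left(- \frac{29}{3}\right) 3 \left(-5\right) = \left(-29\right) \left(-5\right) = 145$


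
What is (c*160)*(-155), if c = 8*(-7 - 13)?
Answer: 3968000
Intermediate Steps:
c = -160 (c = 8*(-20) = -160)
(c*160)*(-155) = -160*160*(-155) = -25600*(-155) = 3968000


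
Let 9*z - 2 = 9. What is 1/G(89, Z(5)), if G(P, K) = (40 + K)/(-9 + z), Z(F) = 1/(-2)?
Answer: -140/711 ≈ -0.19691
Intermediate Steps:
z = 11/9 (z = 2/9 + (⅑)*9 = 2/9 + 1 = 11/9 ≈ 1.2222)
Z(F) = -½
G(P, K) = -36/7 - 9*K/70 (G(P, K) = (40 + K)/(-9 + 11/9) = (40 + K)/(-70/9) = (40 + K)*(-9/70) = -36/7 - 9*K/70)
1/G(89, Z(5)) = 1/(-36/7 - 9/70*(-½)) = 1/(-36/7 + 9/140) = 1/(-711/140) = -140/711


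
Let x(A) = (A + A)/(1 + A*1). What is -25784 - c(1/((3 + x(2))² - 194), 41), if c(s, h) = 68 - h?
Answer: -25811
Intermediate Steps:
x(A) = 2*A/(1 + A) (x(A) = (2*A)/(1 + A) = 2*A/(1 + A))
-25784 - c(1/((3 + x(2))² - 194), 41) = -25784 - (68 - 1*41) = -25784 - (68 - 41) = -25784 - 1*27 = -25784 - 27 = -25811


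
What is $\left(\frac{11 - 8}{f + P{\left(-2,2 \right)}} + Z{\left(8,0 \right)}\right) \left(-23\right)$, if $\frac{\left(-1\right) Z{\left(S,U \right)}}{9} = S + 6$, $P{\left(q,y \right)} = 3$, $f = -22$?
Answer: $\frac{55131}{19} \approx 2901.6$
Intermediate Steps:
$Z{\left(S,U \right)} = -54 - 9 S$ ($Z{\left(S,U \right)} = - 9 \left(S + 6\right) = - 9 \left(6 + S\right) = -54 - 9 S$)
$\left(\frac{11 - 8}{f + P{\left(-2,2 \right)}} + Z{\left(8,0 \right)}\right) \left(-23\right) = \left(\frac{11 - 8}{-22 + 3} - 126\right) \left(-23\right) = \left(\frac{3}{-19} - 126\right) \left(-23\right) = \left(3 \left(- \frac{1}{19}\right) - 126\right) \left(-23\right) = \left(- \frac{3}{19} - 126\right) \left(-23\right) = \left(- \frac{2397}{19}\right) \left(-23\right) = \frac{55131}{19}$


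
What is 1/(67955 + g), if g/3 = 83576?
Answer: 1/318683 ≈ 3.1379e-6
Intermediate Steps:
g = 250728 (g = 3*83576 = 250728)
1/(67955 + g) = 1/(67955 + 250728) = 1/318683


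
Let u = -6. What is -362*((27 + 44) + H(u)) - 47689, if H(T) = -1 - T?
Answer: -75201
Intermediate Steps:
-362*((27 + 44) + H(u)) - 47689 = -362*((27 + 44) + (-1 - 1*(-6))) - 47689 = -362*(71 + (-1 + 6)) - 47689 = -362*(71 + 5) - 47689 = -362*76 - 47689 = -27512 - 47689 = -75201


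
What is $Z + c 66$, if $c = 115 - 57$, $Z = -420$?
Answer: $3408$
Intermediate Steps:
$c = 58$
$Z + c 66 = -420 + 58 \cdot 66 = -420 + 3828 = 3408$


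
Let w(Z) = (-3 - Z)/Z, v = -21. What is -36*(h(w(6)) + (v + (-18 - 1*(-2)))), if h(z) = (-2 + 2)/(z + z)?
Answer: 1332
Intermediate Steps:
w(Z) = (-3 - Z)/Z
h(z) = 0 (h(z) = 0/((2*z)) = 0*(1/(2*z)) = 0)
-36*(h(w(6)) + (v + (-18 - 1*(-2)))) = -36*(0 + (-21 + (-18 - 1*(-2)))) = -36*(0 + (-21 + (-18 + 2))) = -36*(0 + (-21 - 16)) = -36*(0 - 37) = -36*(-37) = 1332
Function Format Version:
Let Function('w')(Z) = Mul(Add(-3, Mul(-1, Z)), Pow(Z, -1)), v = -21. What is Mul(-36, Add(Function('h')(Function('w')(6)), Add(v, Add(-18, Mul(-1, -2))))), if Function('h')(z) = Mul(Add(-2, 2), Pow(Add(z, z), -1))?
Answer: 1332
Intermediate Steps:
Function('w')(Z) = Mul(Pow(Z, -1), Add(-3, Mul(-1, Z)))
Function('h')(z) = 0 (Function('h')(z) = Mul(0, Pow(Mul(2, z), -1)) = Mul(0, Mul(Rational(1, 2), Pow(z, -1))) = 0)
Mul(-36, Add(Function('h')(Function('w')(6)), Add(v, Add(-18, Mul(-1, -2))))) = Mul(-36, Add(0, Add(-21, Add(-18, Mul(-1, -2))))) = Mul(-36, Add(0, Add(-21, Add(-18, 2)))) = Mul(-36, Add(0, Add(-21, -16))) = Mul(-36, Add(0, -37)) = Mul(-36, -37) = 1332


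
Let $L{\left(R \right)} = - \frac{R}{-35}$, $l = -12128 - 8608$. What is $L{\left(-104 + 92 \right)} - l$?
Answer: $\frac{725748}{35} \approx 20736.0$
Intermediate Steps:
$l = -20736$ ($l = -12128 - 8608 = -20736$)
$L{\left(R \right)} = \frac{R}{35}$ ($L{\left(R \right)} = - \frac{R \left(-1\right)}{35} = - \frac{\left(-1\right) R}{35} = \frac{R}{35}$)
$L{\left(-104 + 92 \right)} - l = \frac{-104 + 92}{35} - -20736 = \frac{1}{35} \left(-12\right) + 20736 = - \frac{12}{35} + 20736 = \frac{725748}{35}$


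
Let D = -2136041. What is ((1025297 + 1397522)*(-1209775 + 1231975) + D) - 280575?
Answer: 53784165184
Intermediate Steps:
((1025297 + 1397522)*(-1209775 + 1231975) + D) - 280575 = ((1025297 + 1397522)*(-1209775 + 1231975) - 2136041) - 280575 = (2422819*22200 - 2136041) - 280575 = (53786581800 - 2136041) - 280575 = 53784445759 - 280575 = 53784165184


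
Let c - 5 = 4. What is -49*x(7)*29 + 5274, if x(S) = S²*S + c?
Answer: -494918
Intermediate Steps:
c = 9 (c = 5 + 4 = 9)
x(S) = 9 + S³ (x(S) = S²*S + 9 = S³ + 9 = 9 + S³)
-49*x(7)*29 + 5274 = -49*(9 + 7³)*29 + 5274 = -49*(9 + 343)*29 + 5274 = -49*352*29 + 5274 = -17248*29 + 5274 = -500192 + 5274 = -494918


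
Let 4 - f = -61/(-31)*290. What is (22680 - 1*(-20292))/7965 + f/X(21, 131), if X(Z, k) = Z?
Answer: -12437602/576135 ≈ -21.588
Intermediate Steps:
f = -17566/31 (f = 4 - (-61/(-31))*290 = 4 - (-61*(-1/31))*290 = 4 - 61*290/31 = 4 - 1*17690/31 = 4 - 17690/31 = -17566/31 ≈ -566.65)
(22680 - 1*(-20292))/7965 + f/X(21, 131) = (22680 - 1*(-20292))/7965 - 17566/31/21 = (22680 + 20292)*(1/7965) - 17566/31*1/21 = 42972*(1/7965) - 17566/651 = 14324/2655 - 17566/651 = -12437602/576135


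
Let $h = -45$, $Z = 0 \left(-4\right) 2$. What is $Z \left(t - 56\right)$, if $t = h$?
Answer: $0$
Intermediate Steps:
$Z = 0$ ($Z = 0 \cdot 2 = 0$)
$t = -45$
$Z \left(t - 56\right) = 0 \left(-45 - 56\right) = 0 \left(-101\right) = 0$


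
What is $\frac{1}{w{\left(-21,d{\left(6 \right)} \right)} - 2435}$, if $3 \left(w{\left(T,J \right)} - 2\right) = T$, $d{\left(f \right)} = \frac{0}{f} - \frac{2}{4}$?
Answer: $- \frac{1}{2440} \approx -0.00040984$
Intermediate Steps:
$d{\left(f \right)} = - \frac{1}{2}$ ($d{\left(f \right)} = 0 - \frac{1}{2} = - \frac{1}{2}$)
$w{\left(T,J \right)} = 2 + \frac{T}{3}$
$\frac{1}{w{\left(-21,d{\left(6 \right)} \right)} - 2435} = \frac{1}{\left(2 + \frac{1}{3} \left(-21\right)\right) - 2435} = \frac{1}{\left(2 - 7\right) - 2435} = \frac{1}{-5 - 2435} = \frac{1}{-2440} = - \frac{1}{2440}$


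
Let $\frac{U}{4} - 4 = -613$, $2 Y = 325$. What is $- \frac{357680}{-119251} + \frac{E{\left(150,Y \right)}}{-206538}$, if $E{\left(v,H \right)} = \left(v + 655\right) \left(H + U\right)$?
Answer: $\frac{584247632765}{49259726076} \approx 11.861$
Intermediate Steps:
$Y = \frac{325}{2}$ ($Y = \frac{1}{2} \cdot 325 = \frac{325}{2} \approx 162.5$)
$U = -2436$ ($U = 16 + 4 \left(-613\right) = 16 - 2452 = -2436$)
$E{\left(v,H \right)} = \left(-2436 + H\right) \left(655 + v\right)$ ($E{\left(v,H \right)} = \left(v + 655\right) \left(H - 2436\right) = \left(655 + v\right) \left(-2436 + H\right) = \left(-2436 + H\right) \left(655 + v\right)$)
$- \frac{357680}{-119251} + \frac{E{\left(150,Y \right)}}{-206538} = - \frac{357680}{-119251} + \frac{-1595580 - 365400 + 655 \cdot \frac{325}{2} + \frac{325}{2} \cdot 150}{-206538} = \left(-357680\right) \left(- \frac{1}{119251}\right) + \left(-1595580 - 365400 + \frac{212875}{2} + 24375\right) \left(- \frac{1}{206538}\right) = \frac{357680}{119251} - - \frac{3660335}{413076} = \frac{357680}{119251} + \frac{3660335}{413076} = \frac{584247632765}{49259726076}$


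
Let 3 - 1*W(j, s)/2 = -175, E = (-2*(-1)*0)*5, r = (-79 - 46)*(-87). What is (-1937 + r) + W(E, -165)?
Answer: 9294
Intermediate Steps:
r = 10875 (r = -125*(-87) = 10875)
E = 0 (E = (2*0)*5 = 0*5 = 0)
W(j, s) = 356 (W(j, s) = 6 - 2*(-175) = 6 + 350 = 356)
(-1937 + r) + W(E, -165) = (-1937 + 10875) + 356 = 8938 + 356 = 9294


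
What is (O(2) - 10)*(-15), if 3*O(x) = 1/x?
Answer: 295/2 ≈ 147.50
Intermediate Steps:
O(x) = 1/(3*x)
(O(2) - 10)*(-15) = ((⅓)/2 - 10)*(-15) = ((⅓)*(½) - 10)*(-15) = (⅙ - 10)*(-15) = -59/6*(-15) = 295/2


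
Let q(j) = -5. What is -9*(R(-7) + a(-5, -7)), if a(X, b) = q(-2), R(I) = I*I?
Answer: -396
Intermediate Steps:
R(I) = I**2
a(X, b) = -5
-9*(R(-7) + a(-5, -7)) = -9*((-7)**2 - 5) = -9*(49 - 5) = -9*44 = -396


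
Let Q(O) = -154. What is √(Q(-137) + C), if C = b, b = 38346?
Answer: 4*√2387 ≈ 195.43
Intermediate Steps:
C = 38346
√(Q(-137) + C) = √(-154 + 38346) = √38192 = 4*√2387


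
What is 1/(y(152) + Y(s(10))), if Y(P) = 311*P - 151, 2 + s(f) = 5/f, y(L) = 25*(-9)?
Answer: -2/1685 ≈ -0.0011869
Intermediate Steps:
y(L) = -225
s(f) = -2 + 5/f
Y(P) = -151 + 311*P
1/(y(152) + Y(s(10))) = 1/(-225 + (-151 + 311*(-2 + 5/10))) = 1/(-225 + (-151 + 311*(-2 + 5*(⅒)))) = 1/(-225 + (-151 + 311*(-2 + ½))) = 1/(-225 + (-151 + 311*(-3/2))) = 1/(-225 + (-151 - 933/2)) = 1/(-225 - 1235/2) = 1/(-1685/2) = -2/1685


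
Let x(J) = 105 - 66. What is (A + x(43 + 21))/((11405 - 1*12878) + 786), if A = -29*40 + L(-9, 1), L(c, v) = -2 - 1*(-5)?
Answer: 1118/687 ≈ 1.6274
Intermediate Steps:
L(c, v) = 3 (L(c, v) = -2 + 5 = 3)
x(J) = 39
A = -1157 (A = -29*40 + 3 = -1160 + 3 = -1157)
(A + x(43 + 21))/((11405 - 1*12878) + 786) = (-1157 + 39)/((11405 - 1*12878) + 786) = -1118/((11405 - 12878) + 786) = -1118/(-1473 + 786) = -1118/(-687) = -1118*(-1/687) = 1118/687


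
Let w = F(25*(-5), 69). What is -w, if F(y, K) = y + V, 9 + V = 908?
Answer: -774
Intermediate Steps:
V = 899 (V = -9 + 908 = 899)
F(y, K) = 899 + y (F(y, K) = y + 899 = 899 + y)
w = 774 (w = 899 + 25*(-5) = 899 - 125 = 774)
-w = -1*774 = -774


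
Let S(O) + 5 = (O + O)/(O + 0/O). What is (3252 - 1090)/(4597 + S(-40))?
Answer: 1081/2297 ≈ 0.47061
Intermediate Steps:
S(O) = -3 (S(O) = -5 + (O + O)/(O + 0/O) = -5 + (2*O)/(O + 0) = -5 + (2*O)/O = -5 + 2 = -3)
(3252 - 1090)/(4597 + S(-40)) = (3252 - 1090)/(4597 - 3) = 2162/4594 = 2162*(1/4594) = 1081/2297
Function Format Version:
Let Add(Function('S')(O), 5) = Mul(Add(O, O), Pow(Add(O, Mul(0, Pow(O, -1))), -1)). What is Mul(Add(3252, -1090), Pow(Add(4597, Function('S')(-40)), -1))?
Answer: Rational(1081, 2297) ≈ 0.47061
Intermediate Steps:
Function('S')(O) = -3 (Function('S')(O) = Add(-5, Mul(Add(O, O), Pow(Add(O, Mul(0, Pow(O, -1))), -1))) = Add(-5, Mul(Mul(2, O), Pow(Add(O, 0), -1))) = Add(-5, Mul(Mul(2, O), Pow(O, -1))) = Add(-5, 2) = -3)
Mul(Add(3252, -1090), Pow(Add(4597, Function('S')(-40)), -1)) = Mul(Add(3252, -1090), Pow(Add(4597, -3), -1)) = Mul(2162, Pow(4594, -1)) = Mul(2162, Rational(1, 4594)) = Rational(1081, 2297)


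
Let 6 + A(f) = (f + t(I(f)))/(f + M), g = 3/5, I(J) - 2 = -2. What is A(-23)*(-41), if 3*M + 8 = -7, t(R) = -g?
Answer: 14801/70 ≈ 211.44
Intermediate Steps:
I(J) = 0 (I(J) = 2 - 2 = 0)
g = ⅗ (g = 3*(⅕) = ⅗ ≈ 0.60000)
t(R) = -⅗ (t(R) = -1*⅗ = -⅗)
M = -5 (M = -8/3 + (⅓)*(-7) = -8/3 - 7/3 = -5)
A(f) = -6 + (-⅗ + f)/(-5 + f) (A(f) = -6 + (f - ⅗)/(f - 5) = -6 + (-⅗ + f)/(-5 + f))
A(-23)*(-41) = ((147 - 25*(-23))/(5*(-5 - 23)))*(-41) = ((⅕)*(147 + 575)/(-28))*(-41) = ((⅕)*(-1/28)*722)*(-41) = -361/70*(-41) = 14801/70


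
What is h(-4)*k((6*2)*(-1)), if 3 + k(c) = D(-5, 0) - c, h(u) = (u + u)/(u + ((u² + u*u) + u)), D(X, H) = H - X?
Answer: -14/3 ≈ -4.6667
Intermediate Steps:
h(u) = 2*u/(2*u + 2*u²) (h(u) = (2*u)/(u + ((u² + u²) + u)) = (2*u)/(u + (2*u² + u)) = (2*u)/(u + (u + 2*u²)) = (2*u)/(2*u + 2*u²) = 2*u/(2*u + 2*u²))
k(c) = 2 - c (k(c) = -3 + ((0 - 1*(-5)) - c) = -3 + ((0 + 5) - c) = -3 + (5 - c) = 2 - c)
h(-4)*k((6*2)*(-1)) = (2 - 6*2*(-1))/(1 - 4) = (2 - 12*(-1))/(-3) = -(2 - 1*(-12))/3 = -(2 + 12)/3 = -⅓*14 = -14/3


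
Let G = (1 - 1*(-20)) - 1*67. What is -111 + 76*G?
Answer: -3607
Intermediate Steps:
G = -46 (G = (1 + 20) - 67 = 21 - 67 = -46)
-111 + 76*G = -111 + 76*(-46) = -111 - 3496 = -3607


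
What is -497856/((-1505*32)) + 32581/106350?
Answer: 340725541/32011350 ≈ 10.644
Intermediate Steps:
-497856/((-1505*32)) + 32581/106350 = -497856/(-48160) + 32581*(1/106350) = -497856*(-1/48160) + 32581/106350 = 15558/1505 + 32581/106350 = 340725541/32011350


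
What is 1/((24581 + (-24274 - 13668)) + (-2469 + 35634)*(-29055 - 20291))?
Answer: -1/1636573451 ≈ -6.1103e-10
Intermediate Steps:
1/((24581 + (-24274 - 13668)) + (-2469 + 35634)*(-29055 - 20291)) = 1/((24581 - 37942) + 33165*(-49346)) = 1/(-13361 - 1636560090) = 1/(-1636573451) = -1/1636573451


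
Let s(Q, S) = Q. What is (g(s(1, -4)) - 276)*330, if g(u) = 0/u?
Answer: -91080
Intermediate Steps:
g(u) = 0
(g(s(1, -4)) - 276)*330 = (0 - 276)*330 = -276*330 = -91080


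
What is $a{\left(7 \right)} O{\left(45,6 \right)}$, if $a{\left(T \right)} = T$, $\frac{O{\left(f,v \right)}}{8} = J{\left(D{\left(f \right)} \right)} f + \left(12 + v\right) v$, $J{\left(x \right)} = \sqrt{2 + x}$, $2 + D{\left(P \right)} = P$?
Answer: $6048 + 7560 \sqrt{5} \approx 22953.0$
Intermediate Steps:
$D{\left(P \right)} = -2 + P$
$O{\left(f,v \right)} = 8 f^{\frac{3}{2}} + 8 v \left(12 + v\right)$ ($O{\left(f,v \right)} = 8 \left(\sqrt{2 + \left(-2 + f\right)} f + \left(12 + v\right) v\right) = 8 \left(\sqrt{f} f + v \left(12 + v\right)\right) = 8 \left(f^{\frac{3}{2}} + v \left(12 + v\right)\right) = 8 f^{\frac{3}{2}} + 8 v \left(12 + v\right)$)
$a{\left(7 \right)} O{\left(45,6 \right)} = 7 \left(8 \cdot 45^{\frac{3}{2}} + 8 \cdot 6^{2} + 96 \cdot 6\right) = 7 \left(8 \cdot 135 \sqrt{5} + 8 \cdot 36 + 576\right) = 7 \left(1080 \sqrt{5} + 288 + 576\right) = 7 \left(864 + 1080 \sqrt{5}\right) = 6048 + 7560 \sqrt{5}$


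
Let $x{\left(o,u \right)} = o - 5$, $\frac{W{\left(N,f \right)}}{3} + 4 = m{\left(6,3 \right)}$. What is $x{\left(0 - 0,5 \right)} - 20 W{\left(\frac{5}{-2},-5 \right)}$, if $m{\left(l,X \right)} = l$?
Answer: $-125$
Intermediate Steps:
$W{\left(N,f \right)} = 6$ ($W{\left(N,f \right)} = -12 + 3 \cdot 6 = -12 + 18 = 6$)
$x{\left(o,u \right)} = -5 + o$ ($x{\left(o,u \right)} = o - 5 = -5 + o$)
$x{\left(0 - 0,5 \right)} - 20 W{\left(\frac{5}{-2},-5 \right)} = \left(-5 + \left(0 - 0\right)\right) - 120 = \left(-5 + \left(0 + 0\right)\right) - 120 = \left(-5 + 0\right) - 120 = -5 - 120 = -125$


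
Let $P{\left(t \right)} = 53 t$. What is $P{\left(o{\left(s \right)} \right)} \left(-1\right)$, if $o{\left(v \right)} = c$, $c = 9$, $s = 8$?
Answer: $-477$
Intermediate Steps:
$o{\left(v \right)} = 9$
$P{\left(o{\left(s \right)} \right)} \left(-1\right) = 53 \cdot 9 \left(-1\right) = 477 \left(-1\right) = -477$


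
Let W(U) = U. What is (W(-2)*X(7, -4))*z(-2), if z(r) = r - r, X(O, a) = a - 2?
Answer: 0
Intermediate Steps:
X(O, a) = -2 + a
z(r) = 0
(W(-2)*X(7, -4))*z(-2) = -2*(-2 - 4)*0 = -2*(-6)*0 = 12*0 = 0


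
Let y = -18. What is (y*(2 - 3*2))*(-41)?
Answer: -2952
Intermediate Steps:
(y*(2 - 3*2))*(-41) = -18*(2 - 3*2)*(-41) = -18*(2 - 6)*(-41) = -18*(-4)*(-41) = 72*(-41) = -2952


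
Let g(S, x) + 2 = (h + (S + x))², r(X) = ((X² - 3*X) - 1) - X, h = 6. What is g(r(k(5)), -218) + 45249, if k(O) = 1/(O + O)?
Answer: 907822921/10000 ≈ 90782.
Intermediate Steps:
k(O) = 1/(2*O)
r(X) = -1 + X² - 4*X (r(X) = (-1 + X² - 3*X) - X = -1 + X² - 4*X)
g(S, x) = -2 + (6 + S + x)² (g(S, x) = -2 + (6 + (S + x))² = -2 + (6 + S + x)²)
g(r(k(5)), -218) + 45249 = (-2 + (6 + (-1 + ((½)/5)² - 2/5) - 218)²) + 45249 = (-2 + (6 + (-1 + ((½)*(⅕))² - 2/5) - 218)²) + 45249 = (-2 + (6 + (-1 + (⅒)² - 4*⅒) - 218)²) + 45249 = (-2 + (6 + (-1 + 1/100 - ⅖) - 218)²) + 45249 = (-2 + (6 - 139/100 - 218)²) + 45249 = (-2 + (-21339/100)²) + 45249 = (-2 + 455352921/10000) + 45249 = 455332921/10000 + 45249 = 907822921/10000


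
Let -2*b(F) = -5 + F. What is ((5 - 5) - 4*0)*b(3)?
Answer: 0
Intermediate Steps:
b(F) = 5/2 - F/2 (b(F) = -(-5 + F)/2 = 5/2 - F/2)
((5 - 5) - 4*0)*b(3) = ((5 - 5) - 4*0)*(5/2 - ½*3) = (0 + 0)*(5/2 - 3/2) = 0*1 = 0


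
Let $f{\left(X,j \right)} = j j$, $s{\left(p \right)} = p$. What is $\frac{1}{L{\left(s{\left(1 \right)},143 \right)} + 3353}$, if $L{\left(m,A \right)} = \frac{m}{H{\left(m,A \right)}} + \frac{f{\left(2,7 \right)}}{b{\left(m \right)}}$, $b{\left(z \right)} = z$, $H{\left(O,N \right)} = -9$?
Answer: $\frac{9}{30617} \approx 0.00029395$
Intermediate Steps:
$f{\left(X,j \right)} = j^{2}$
$L{\left(m,A \right)} = \frac{49}{m} - \frac{m}{9}$ ($L{\left(m,A \right)} = \frac{m}{-9} + \frac{7^{2}}{m} = m \left(- \frac{1}{9}\right) + \frac{49}{m} = - \frac{m}{9} + \frac{49}{m} = \frac{49}{m} - \frac{m}{9}$)
$\frac{1}{L{\left(s{\left(1 \right)},143 \right)} + 3353} = \frac{1}{\left(\frac{49}{1} - \frac{1}{9}\right) + 3353} = \frac{1}{\left(49 \cdot 1 - \frac{1}{9}\right) + 3353} = \frac{1}{\left(49 - \frac{1}{9}\right) + 3353} = \frac{1}{\frac{440}{9} + 3353} = \frac{1}{\frac{30617}{9}} = \frac{9}{30617}$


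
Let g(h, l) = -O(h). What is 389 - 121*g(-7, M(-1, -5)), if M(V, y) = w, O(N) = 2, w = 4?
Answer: 631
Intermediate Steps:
M(V, y) = 4
g(h, l) = -2 (g(h, l) = -1*2 = -2)
389 - 121*g(-7, M(-1, -5)) = 389 - 121*(-2) = 389 + 242 = 631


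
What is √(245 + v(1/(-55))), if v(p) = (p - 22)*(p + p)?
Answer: √743547/55 ≈ 15.678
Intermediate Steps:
v(p) = 2*p*(-22 + p) (v(p) = (-22 + p)*(2*p) = 2*p*(-22 + p))
√(245 + v(1/(-55))) = √(245 + 2*(-22 + 1/(-55))/(-55)) = √(245 + 2*(-1/55)*(-22 - 1/55)) = √(245 + 2*(-1/55)*(-1211/55)) = √(245 + 2422/3025) = √(743547/3025) = √743547/55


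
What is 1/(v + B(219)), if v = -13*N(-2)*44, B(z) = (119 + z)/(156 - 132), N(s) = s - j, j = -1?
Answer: 12/7033 ≈ 0.0017062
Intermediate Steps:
N(s) = 1 + s (N(s) = s - 1*(-1) = s + 1 = 1 + s)
B(z) = 119/24 + z/24 (B(z) = (119 + z)/24 = (119 + z)*(1/24) = 119/24 + z/24)
v = 572 (v = -13*(1 - 2)*44 = -13*(-1)*44 = 13*44 = 572)
1/(v + B(219)) = 1/(572 + (119/24 + (1/24)*219)) = 1/(572 + (119/24 + 73/8)) = 1/(572 + 169/12) = 1/(7033/12) = 12/7033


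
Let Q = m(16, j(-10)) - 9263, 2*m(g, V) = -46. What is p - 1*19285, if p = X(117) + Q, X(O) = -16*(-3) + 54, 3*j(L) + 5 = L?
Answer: -28469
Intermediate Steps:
j(L) = -5/3 + L/3
m(g, V) = -23 (m(g, V) = (½)*(-46) = -23)
Q = -9286 (Q = -23 - 9263 = -9286)
X(O) = 102 (X(O) = 48 + 54 = 102)
p = -9184 (p = 102 - 9286 = -9184)
p - 1*19285 = -9184 - 1*19285 = -9184 - 19285 = -28469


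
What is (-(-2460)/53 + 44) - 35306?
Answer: -1866426/53 ≈ -35216.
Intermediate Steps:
(-(-2460)/53 + 44) - 35306 = (-30*(-82/53) + 44) - 35306 = (2460/53 + 44) - 35306 = 4792/53 - 35306 = -1866426/53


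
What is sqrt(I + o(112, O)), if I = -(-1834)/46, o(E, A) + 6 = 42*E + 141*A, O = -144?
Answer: I*sqrt(8234483)/23 ≈ 124.76*I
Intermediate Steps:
o(E, A) = -6 + 42*E + 141*A (o(E, A) = -6 + (42*E + 141*A) = -6 + 42*E + 141*A)
I = 917/23 (I = -(-1834)/46 = -262*(-7/46) = 917/23 ≈ 39.870)
sqrt(I + o(112, O)) = sqrt(917/23 + (-6 + 42*112 + 141*(-144))) = sqrt(917/23 + (-6 + 4704 - 20304)) = sqrt(917/23 - 15606) = sqrt(-358021/23) = I*sqrt(8234483)/23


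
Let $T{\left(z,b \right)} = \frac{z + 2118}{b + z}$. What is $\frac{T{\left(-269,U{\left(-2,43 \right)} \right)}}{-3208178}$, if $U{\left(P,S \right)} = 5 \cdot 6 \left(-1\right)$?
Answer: $\frac{1849}{959245222} \approx 1.9276 \cdot 10^{-6}$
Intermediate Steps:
$U{\left(P,S \right)} = -30$ ($U{\left(P,S \right)} = 30 \left(-1\right) = -30$)
$T{\left(z,b \right)} = \frac{2118 + z}{b + z}$
$\frac{T{\left(-269,U{\left(-2,43 \right)} \right)}}{-3208178} = \frac{\frac{1}{-30 - 269} \left(2118 - 269\right)}{-3208178} = \frac{1}{-299} \cdot 1849 \left(- \frac{1}{3208178}\right) = \left(- \frac{1}{299}\right) 1849 \left(- \frac{1}{3208178}\right) = \left(- \frac{1849}{299}\right) \left(- \frac{1}{3208178}\right) = \frac{1849}{959245222}$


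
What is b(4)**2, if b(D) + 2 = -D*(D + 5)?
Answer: 1444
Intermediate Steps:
b(D) = -2 - D*(5 + D) (b(D) = -2 - D*(D + 5) = -2 - D*(5 + D))
b(4)**2 = (-2 - 1*4**2 - 5*4)**2 = (-2 - 1*16 - 20)**2 = (-2 - 16 - 20)**2 = (-38)**2 = 1444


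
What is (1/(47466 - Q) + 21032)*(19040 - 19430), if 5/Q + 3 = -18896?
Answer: -7358116215819330/897059939 ≈ -8.2025e+6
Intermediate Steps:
Q = -5/18899 (Q = 5/(-3 - 18896) = 5/(-18899) = 5*(-1/18899) = -5/18899 ≈ -0.00026456)
(1/(47466 - Q) + 21032)*(19040 - 19430) = (1/(47466 - 1*(-5/18899)) + 21032)*(19040 - 19430) = (1/(47466 + 5/18899) + 21032)*(-390) = (1/(897059939/18899) + 21032)*(-390) = (18899/897059939 + 21032)*(-390) = (18866964655947/897059939)*(-390) = -7358116215819330/897059939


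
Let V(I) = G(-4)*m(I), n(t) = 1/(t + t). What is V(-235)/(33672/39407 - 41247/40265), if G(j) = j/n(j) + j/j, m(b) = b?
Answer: 4101678580175/89872483 ≈ 45639.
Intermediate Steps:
n(t) = 1/(2*t)
G(j) = 1 + 2*j**2 (G(j) = j/((1/(2*j))) + j/j = j*(2*j) + 1 = 2*j**2 + 1 = 1 + 2*j**2)
V(I) = 33*I (V(I) = (1 + 2*(-4)**2)*I = (1 + 2*16)*I = (1 + 32)*I = 33*I)
V(-235)/(33672/39407 - 41247/40265) = (33*(-235))/(33672/39407 - 41247/40265) = -7755/(33672*(1/39407) - 41247*1/40265) = -7755/(33672/39407 - 41247/40265) = -7755/(-269617449/1586722855) = -7755*(-1586722855/269617449) = 4101678580175/89872483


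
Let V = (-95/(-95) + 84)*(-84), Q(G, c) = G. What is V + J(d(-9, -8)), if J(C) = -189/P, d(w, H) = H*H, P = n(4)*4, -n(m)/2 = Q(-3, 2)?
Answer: -57183/8 ≈ -7147.9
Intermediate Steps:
n(m) = 6 (n(m) = -2*(-3) = 6)
P = 24 (P = 6*4 = 24)
d(w, H) = H**2
V = -7140 (V = (-95*(-1/95) + 84)*(-84) = (1 + 84)*(-84) = 85*(-84) = -7140)
J(C) = -63/8 (J(C) = -189/24 = -189*1/24 = -63/8)
V + J(d(-9, -8)) = -7140 - 63/8 = -57183/8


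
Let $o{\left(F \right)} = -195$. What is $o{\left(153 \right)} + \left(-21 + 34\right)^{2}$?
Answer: $-26$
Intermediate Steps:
$o{\left(153 \right)} + \left(-21 + 34\right)^{2} = -195 + \left(-21 + 34\right)^{2} = -195 + 13^{2} = -195 + 169 = -26$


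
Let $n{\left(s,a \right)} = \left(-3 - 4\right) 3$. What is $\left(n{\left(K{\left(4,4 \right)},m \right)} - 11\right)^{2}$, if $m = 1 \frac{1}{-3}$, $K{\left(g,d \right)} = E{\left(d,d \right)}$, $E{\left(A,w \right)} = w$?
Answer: $1024$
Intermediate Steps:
$K{\left(g,d \right)} = d$
$m = - \frac{1}{3}$ ($m = 1 \left(- \frac{1}{3}\right) = - \frac{1}{3} \approx -0.33333$)
$n{\left(s,a \right)} = -21$ ($n{\left(s,a \right)} = \left(-7\right) 3 = -21$)
$\left(n{\left(K{\left(4,4 \right)},m \right)} - 11\right)^{2} = \left(-21 - 11\right)^{2} = \left(-32\right)^{2} = 1024$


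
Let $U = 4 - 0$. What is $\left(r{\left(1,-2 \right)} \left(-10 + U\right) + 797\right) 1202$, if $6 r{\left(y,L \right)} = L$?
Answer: $960398$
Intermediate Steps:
$r{\left(y,L \right)} = \frac{L}{6}$
$U = 4$ ($U = 4 + 0 = 4$)
$\left(r{\left(1,-2 \right)} \left(-10 + U\right) + 797\right) 1202 = \left(\frac{1}{6} \left(-2\right) \left(-10 + 4\right) + 797\right) 1202 = \left(\left(- \frac{1}{3}\right) \left(-6\right) + 797\right) 1202 = \left(2 + 797\right) 1202 = 799 \cdot 1202 = 960398$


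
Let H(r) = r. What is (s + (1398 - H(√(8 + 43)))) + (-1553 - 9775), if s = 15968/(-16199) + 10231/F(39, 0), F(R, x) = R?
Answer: -469867501/48597 - √51 ≈ -9675.8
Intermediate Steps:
s = 12700709/48597 (s = 15968/(-16199) + 10231/39 = 15968*(-1/16199) + 10231*(1/39) = -15968/16199 + 787/3 = 12700709/48597 ≈ 261.35)
(s + (1398 - H(√(8 + 43)))) + (-1553 - 9775) = (12700709/48597 + (1398 - √(8 + 43))) + (-1553 - 9775) = (12700709/48597 + (1398 - √51)) - 11328 = (80639315/48597 - √51) - 11328 = -469867501/48597 - √51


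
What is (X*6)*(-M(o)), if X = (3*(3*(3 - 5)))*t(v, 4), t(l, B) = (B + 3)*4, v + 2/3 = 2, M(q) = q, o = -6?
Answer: -18144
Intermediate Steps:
v = 4/3 (v = -⅔ + 2 = 4/3 ≈ 1.3333)
t(l, B) = 12 + 4*B (t(l, B) = (3 + B)*4 = 12 + 4*B)
X = -504 (X = (3*(3*(3 - 5)))*(12 + 4*4) = (3*(3*(-2)))*(12 + 16) = (3*(-6))*28 = -18*28 = -504)
(X*6)*(-M(o)) = (-504*6)*(-1*(-6)) = -3024*6 = -18144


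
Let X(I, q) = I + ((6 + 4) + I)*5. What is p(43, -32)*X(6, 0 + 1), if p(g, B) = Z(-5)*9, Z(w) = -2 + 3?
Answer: 774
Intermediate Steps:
Z(w) = 1
p(g, B) = 9 (p(g, B) = 1*9 = 9)
X(I, q) = 50 + 6*I (X(I, q) = I + (10 + I)*5 = I + (50 + 5*I) = 50 + 6*I)
p(43, -32)*X(6, 0 + 1) = 9*(50 + 6*6) = 9*(50 + 36) = 9*86 = 774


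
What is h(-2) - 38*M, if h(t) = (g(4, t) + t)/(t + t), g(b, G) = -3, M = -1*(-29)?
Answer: -4403/4 ≈ -1100.8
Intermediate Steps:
M = 29
h(t) = (-3 + t)/(2*t) (h(t) = (-3 + t)/(t + t) = (-3 + t)/((2*t)) = (-3 + t)*(1/(2*t)) = (-3 + t)/(2*t))
h(-2) - 38*M = (1/2)*(-3 - 2)/(-2) - 38*29 = (1/2)*(-1/2)*(-5) - 1102 = 5/4 - 1102 = -4403/4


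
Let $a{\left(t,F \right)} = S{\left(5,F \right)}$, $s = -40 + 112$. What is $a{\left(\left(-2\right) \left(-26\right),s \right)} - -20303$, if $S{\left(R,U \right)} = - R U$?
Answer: $19943$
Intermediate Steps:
$S{\left(R,U \right)} = - R U$
$s = 72$
$a{\left(t,F \right)} = - 5 F$ ($a{\left(t,F \right)} = \left(-1\right) 5 F = - 5 F$)
$a{\left(\left(-2\right) \left(-26\right),s \right)} - -20303 = \left(-5\right) 72 - -20303 = -360 + 20303 = 19943$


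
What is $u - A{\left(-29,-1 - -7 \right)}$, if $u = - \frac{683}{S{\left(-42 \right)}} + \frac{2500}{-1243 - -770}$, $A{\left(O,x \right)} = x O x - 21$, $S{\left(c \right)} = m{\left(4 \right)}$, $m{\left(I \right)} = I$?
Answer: $\frac{1681921}{1892} \approx 888.96$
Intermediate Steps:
$S{\left(c \right)} = 4$
$A{\left(O,x \right)} = -21 + O x^{2}$ ($A{\left(O,x \right)} = O x x - 21 = O x^{2} - 21 = -21 + O x^{2}$)
$u = - \frac{333059}{1892}$ ($u = - \frac{683}{4} + \frac{2500}{-1243 - -770} = \left(-683\right) \frac{1}{4} + \frac{2500}{-1243 + 770} = - \frac{683}{4} + \frac{2500}{-473} = - \frac{683}{4} + 2500 \left(- \frac{1}{473}\right) = - \frac{683}{4} - \frac{2500}{473} = - \frac{333059}{1892} \approx -176.04$)
$u - A{\left(-29,-1 - -7 \right)} = - \frac{333059}{1892} - \left(-21 - 29 \left(-1 - -7\right)^{2}\right) = - \frac{333059}{1892} - \left(-21 - 29 \left(-1 + 7\right)^{2}\right) = - \frac{333059}{1892} - \left(-21 - 29 \cdot 6^{2}\right) = - \frac{333059}{1892} - \left(-21 - 1044\right) = - \frac{333059}{1892} - -1065 = - \frac{333059}{1892} + 1065 = \frac{1681921}{1892}$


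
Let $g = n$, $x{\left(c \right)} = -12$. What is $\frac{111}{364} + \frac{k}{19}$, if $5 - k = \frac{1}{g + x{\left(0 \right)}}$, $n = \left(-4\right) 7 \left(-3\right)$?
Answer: $\frac{70631}{124488} \approx 0.56737$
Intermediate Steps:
$n = 84$ ($n = \left(-28\right) \left(-3\right) = 84$)
$g = 84$
$k = \frac{359}{72}$ ($k = 5 - \frac{1}{84 - 12} = 5 - \frac{1}{72} = \frac{359}{72} \approx 4.9861$)
$\frac{111}{364} + \frac{k}{19} = \frac{111}{364} + \frac{359}{72 \cdot 19} = 111 \cdot \frac{1}{364} + \frac{359}{72} \cdot \frac{1}{19} = \frac{111}{364} + \frac{359}{1368} = \frac{70631}{124488}$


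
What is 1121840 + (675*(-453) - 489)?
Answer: 815576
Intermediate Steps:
1121840 + (675*(-453) - 489) = 1121840 + (-305775 - 489) = 1121840 - 306264 = 815576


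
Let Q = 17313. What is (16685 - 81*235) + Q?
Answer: 14963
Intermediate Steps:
(16685 - 81*235) + Q = (16685 - 81*235) + 17313 = (16685 - 19035) + 17313 = -2350 + 17313 = 14963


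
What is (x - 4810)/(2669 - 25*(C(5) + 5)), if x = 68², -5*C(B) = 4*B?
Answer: -93/1322 ≈ -0.070348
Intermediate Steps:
C(B) = -4*B/5
x = 4624
(x - 4810)/(2669 - 25*(C(5) + 5)) = (4624 - 4810)/(2669 - 25*(-⅘*5 + 5)) = -186/(2669 - 25*(-4 + 5)) = -186/(2669 - 25*1) = -186/(2669 - 25) = -186/2644 = -186*1/2644 = -93/1322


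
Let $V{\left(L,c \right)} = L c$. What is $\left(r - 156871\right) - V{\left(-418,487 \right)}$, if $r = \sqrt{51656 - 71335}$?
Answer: $46695 + i \sqrt{19679} \approx 46695.0 + 140.28 i$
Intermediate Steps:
$r = i \sqrt{19679}$ ($r = \sqrt{-19679} = i \sqrt{19679} \approx 140.28 i$)
$\left(r - 156871\right) - V{\left(-418,487 \right)} = \left(i \sqrt{19679} - 156871\right) - \left(-418\right) 487 = \left(i \sqrt{19679} - 156871\right) - -203566 = \left(-156871 + i \sqrt{19679}\right) + 203566 = 46695 + i \sqrt{19679}$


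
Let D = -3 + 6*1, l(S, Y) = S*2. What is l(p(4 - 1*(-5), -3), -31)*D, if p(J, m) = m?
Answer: -18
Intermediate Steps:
l(S, Y) = 2*S
D = 3 (D = -3 + 6 = 3)
l(p(4 - 1*(-5), -3), -31)*D = (2*(-3))*3 = -6*3 = -18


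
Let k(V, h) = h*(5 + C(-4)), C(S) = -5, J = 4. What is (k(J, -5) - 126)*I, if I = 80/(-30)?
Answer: 336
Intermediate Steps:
k(V, h) = 0 (k(V, h) = h*(5 - 5) = h*0 = 0)
I = -8/3 (I = 80*(-1/30) = -8/3 ≈ -2.6667)
(k(J, -5) - 126)*I = (0 - 126)*(-8/3) = -126*(-8/3) = 336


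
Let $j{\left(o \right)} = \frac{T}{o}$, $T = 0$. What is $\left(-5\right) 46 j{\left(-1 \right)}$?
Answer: $0$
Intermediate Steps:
$j{\left(o \right)} = 0$ ($j{\left(o \right)} = \frac{0}{o} = 0$)
$\left(-5\right) 46 j{\left(-1 \right)} = \left(-5\right) 46 \cdot 0 = \left(-230\right) 0 = 0$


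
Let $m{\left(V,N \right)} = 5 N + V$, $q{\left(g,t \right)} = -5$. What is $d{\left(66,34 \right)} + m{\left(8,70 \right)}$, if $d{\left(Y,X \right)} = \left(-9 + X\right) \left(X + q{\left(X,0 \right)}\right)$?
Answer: $1083$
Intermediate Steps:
$m{\left(V,N \right)} = V + 5 N$
$d{\left(Y,X \right)} = \left(-9 + X\right) \left(-5 + X\right)$ ($d{\left(Y,X \right)} = \left(-9 + X\right) \left(X - 5\right) = \left(-9 + X\right) \left(-5 + X\right)$)
$d{\left(66,34 \right)} + m{\left(8,70 \right)} = \left(45 + 34^{2} - 476\right) + \left(8 + 5 \cdot 70\right) = \left(45 + 1156 - 476\right) + \left(8 + 350\right) = 725 + 358 = 1083$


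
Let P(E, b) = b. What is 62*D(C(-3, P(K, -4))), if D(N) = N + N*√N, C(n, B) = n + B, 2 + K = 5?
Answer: -434 - 434*I*√7 ≈ -434.0 - 1148.3*I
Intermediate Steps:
K = 3 (K = -2 + 5 = 3)
C(n, B) = B + n
D(N) = N + N^(3/2)
62*D(C(-3, P(K, -4))) = 62*((-4 - 3) + (-4 - 3)^(3/2)) = 62*(-7 + (-7)^(3/2)) = 62*(-7 - 7*I*√7) = -434 - 434*I*√7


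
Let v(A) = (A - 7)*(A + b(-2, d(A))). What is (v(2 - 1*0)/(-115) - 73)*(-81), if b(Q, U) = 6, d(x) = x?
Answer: 135351/23 ≈ 5884.8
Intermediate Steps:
v(A) = (-7 + A)*(6 + A) (v(A) = (A - 7)*(A + 6) = (-7 + A)*(6 + A))
(v(2 - 1*0)/(-115) - 73)*(-81) = ((-42 + (2 - 1*0)² - (2 - 1*0))/(-115) - 73)*(-81) = ((-42 + (2 + 0)² - (2 + 0))*(-1/115) - 73)*(-81) = ((-42 + 2² - 1*2)*(-1/115) - 73)*(-81) = ((-42 + 4 - 2)*(-1/115) - 73)*(-81) = (-40*(-1/115) - 73)*(-81) = (8/23 - 73)*(-81) = -1671/23*(-81) = 135351/23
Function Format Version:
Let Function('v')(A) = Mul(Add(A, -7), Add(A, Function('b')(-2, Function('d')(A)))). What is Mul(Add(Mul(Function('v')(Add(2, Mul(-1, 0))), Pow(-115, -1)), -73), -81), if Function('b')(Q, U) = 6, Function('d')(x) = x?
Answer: Rational(135351, 23) ≈ 5884.8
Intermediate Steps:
Function('v')(A) = Mul(Add(-7, A), Add(6, A)) (Function('v')(A) = Mul(Add(A, -7), Add(A, 6)) = Mul(Add(-7, A), Add(6, A)))
Mul(Add(Mul(Function('v')(Add(2, Mul(-1, 0))), Pow(-115, -1)), -73), -81) = Mul(Add(Mul(Add(-42, Pow(Add(2, Mul(-1, 0)), 2), Mul(-1, Add(2, Mul(-1, 0)))), Pow(-115, -1)), -73), -81) = Mul(Add(Mul(Add(-42, Pow(Add(2, 0), 2), Mul(-1, Add(2, 0))), Rational(-1, 115)), -73), -81) = Mul(Add(Mul(Add(-42, Pow(2, 2), Mul(-1, 2)), Rational(-1, 115)), -73), -81) = Mul(Add(Mul(Add(-42, 4, -2), Rational(-1, 115)), -73), -81) = Mul(Add(Mul(-40, Rational(-1, 115)), -73), -81) = Mul(Add(Rational(8, 23), -73), -81) = Mul(Rational(-1671, 23), -81) = Rational(135351, 23)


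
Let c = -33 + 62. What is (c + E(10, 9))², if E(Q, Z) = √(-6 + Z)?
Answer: (29 + √3)² ≈ 944.46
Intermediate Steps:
c = 29
(c + E(10, 9))² = (29 + √(-6 + 9))² = (29 + √3)²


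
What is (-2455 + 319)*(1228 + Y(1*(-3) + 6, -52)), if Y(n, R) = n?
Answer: -2629416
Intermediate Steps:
(-2455 + 319)*(1228 + Y(1*(-3) + 6, -52)) = (-2455 + 319)*(1228 + (1*(-3) + 6)) = -2136*(1228 + (-3 + 6)) = -2136*(1228 + 3) = -2136*1231 = -2629416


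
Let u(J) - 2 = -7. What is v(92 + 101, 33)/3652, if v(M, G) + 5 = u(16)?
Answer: -5/1826 ≈ -0.0027382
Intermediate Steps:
u(J) = -5 (u(J) = 2 - 7 = -5)
v(M, G) = -10 (v(M, G) = -5 - 5 = -10)
v(92 + 101, 33)/3652 = -10/3652 = -10*1/3652 = -5/1826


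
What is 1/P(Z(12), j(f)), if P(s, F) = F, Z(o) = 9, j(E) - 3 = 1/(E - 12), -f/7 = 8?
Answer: 68/203 ≈ 0.33498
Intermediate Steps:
f = -56 (f = -7*8 = -56)
j(E) = 3 + 1/(-12 + E) (j(E) = 3 + 1/(E - 12) = 3 + 1/(-12 + E))
1/P(Z(12), j(f)) = 1/((-35 + 3*(-56))/(-12 - 56)) = 1/((-35 - 168)/(-68)) = 1/(-1/68*(-203)) = 1/(203/68) = 68/203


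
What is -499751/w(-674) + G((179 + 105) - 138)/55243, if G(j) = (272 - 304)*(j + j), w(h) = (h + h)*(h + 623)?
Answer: -28250125805/3797845764 ≈ -7.4385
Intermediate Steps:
w(h) = 2*h*(623 + h) (w(h) = (2*h)*(623 + h) = 2*h*(623 + h))
G(j) = -64*j
-499751/w(-674) + G((179 + 105) - 138)/55243 = -499751*(-1/(1348*(623 - 674))) - 64*((179 + 105) - 138)/55243 = -499751/(2*(-674)*(-51)) - 64*(284 - 138)*(1/55243) = -499751/68748 - 64*146*(1/55243) = -499751*1/68748 - 9344*1/55243 = -499751/68748 - 9344/55243 = -28250125805/3797845764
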